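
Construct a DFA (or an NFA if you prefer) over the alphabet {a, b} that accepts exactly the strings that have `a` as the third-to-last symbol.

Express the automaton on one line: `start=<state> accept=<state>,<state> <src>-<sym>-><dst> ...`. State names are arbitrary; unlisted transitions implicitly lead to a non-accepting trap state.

Because acceptance depends on a position counted from the end, the machine has to buffer the most recent 3 symbols. Make each state the string of the last up-to-3 symbols read; on input `x` shift the window left and append `x`. Accept when the buffered window has length 3 and begins with `a`.
          a    b  
>  q0     q1   q2 
   q1     q3   q4 
   q2     q5   q6 
   q3     q7   q8 
   q4     q9  q10 
   q5    q11  q12 
   q6    q13  q14 
 * q7     q7   q8 
 * q8     q9  q10 
 * q9    q11  q12 
 * q10   q13  q14 
   q11    q7   q8 
   q12    q9  q10 
   q13   q11  q12 
   q14   q13  q14 
(> = start, * = accepting)

start=q0 accept=q7,q8,q9,q10 q0-a->q1 q0-b->q2 q1-a->q3 q1-b->q4 q2-a->q5 q2-b->q6 q3-a->q7 q3-b->q8 q4-a->q9 q4-b->q10 q5-a->q11 q5-b->q12 q6-a->q13 q6-b->q14 q7-a->q7 q7-b->q8 q8-a->q9 q8-b->q10 q9-a->q11 q9-b->q12 q10-a->q13 q10-b->q14 q11-a->q7 q11-b->q8 q12-a->q9 q12-b->q10 q13-a->q11 q13-b->q12 q14-a->q13 q14-b->q14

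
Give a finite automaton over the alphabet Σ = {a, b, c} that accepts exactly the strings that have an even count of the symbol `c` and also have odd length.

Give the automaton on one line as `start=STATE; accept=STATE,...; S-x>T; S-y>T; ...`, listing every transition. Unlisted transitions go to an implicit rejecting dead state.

start=q0; accept=q1; q0-a>q1; q0-b>q1; q0-c>q2; q1-a>q0; q1-b>q0; q1-c>q3; q2-a>q3; q2-b>q3; q2-c>q0; q3-a>q2; q3-b>q2; q3-c>q1

Build one automaton per condition and run them in lockstep. The first has 2 states tracking the count of `c`s modulo 2; the second has 2 states tracking the input length modulo 2. A product state is a pair (one from each), accepting exactly when both do.
With 4 states:
        a   b   c  
>  q0   q1  q1  q2 
 * q1   q0  q0  q3 
   q2   q3  q3  q0 
   q3   q2  q2  q1 
(> = start, * = accepting)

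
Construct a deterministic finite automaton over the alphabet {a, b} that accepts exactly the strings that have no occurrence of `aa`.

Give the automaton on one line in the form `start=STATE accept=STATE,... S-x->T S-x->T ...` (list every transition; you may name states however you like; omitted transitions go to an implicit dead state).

This is the complement of 'contains `aa`'. Use the same substring-matching states — s0 through s2 holding how much of `aa` has just been matched — but flip the accepting set: everything except the trap s2 accepts.
A 3-state machine:
        a   b  
>* s0   s1  s0 
 * s1   s2  s0 
   s2   s2  s2 
(> = start, * = accepting)

start=s0 accept=s0,s1 s0-a->s1 s0-b->s0 s1-a->s2 s1-b->s0 s2-a->s2 s2-b->s2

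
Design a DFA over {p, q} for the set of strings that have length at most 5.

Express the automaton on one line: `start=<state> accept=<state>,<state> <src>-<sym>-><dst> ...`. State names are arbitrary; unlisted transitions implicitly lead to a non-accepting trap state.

We only need to distinguish lengths 0, 1, …, 5, and '>5'. Chain A → B → C → D → E → F → G on every symbol, with G looping. Accepting states: {A, B, C, D, E, F}.
7 states suffice.
       p  q 
>* A   B  B 
 * B   C  C 
 * C   D  D 
 * D   E  E 
 * E   F  F 
 * F   G  G 
   G   G  G 
(> = start, * = accepting)

start=A accept=A,B,C,D,E,F A-p->B A-q->B B-p->C B-q->C C-p->D C-q->D D-p->E D-q->E E-p->F E-q->F F-p->G F-q->G G-p->G G-q->G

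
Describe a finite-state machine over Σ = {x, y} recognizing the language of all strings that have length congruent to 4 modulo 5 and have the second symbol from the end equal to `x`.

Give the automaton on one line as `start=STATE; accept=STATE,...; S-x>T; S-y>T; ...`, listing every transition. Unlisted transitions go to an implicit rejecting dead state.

Handle the two conditions separately and then intersect. The first has 5 states tracking the input length modulo 5; the second has 7 states tracking the last 2 symbols read. A product state is a pair (one from each), accepting exactly when both do. Minimizing collapses redundant product states.
A 7-state machine:
        x   y  
>  q0   q1  q1 
   q1   q2  q2 
   q2   q3  q4 
   q3   q5  q5 
   q4   q6  q6 
 * q5   q0  q0 
   q6   q0  q0 
(> = start, * = accepting)

start=q0; accept=q5; q0-x>q1; q0-y>q1; q1-x>q2; q1-y>q2; q2-x>q3; q2-y>q4; q3-x>q5; q3-y>q5; q4-x>q6; q4-y>q6; q5-x>q0; q5-y>q0; q6-x>q0; q6-y>q0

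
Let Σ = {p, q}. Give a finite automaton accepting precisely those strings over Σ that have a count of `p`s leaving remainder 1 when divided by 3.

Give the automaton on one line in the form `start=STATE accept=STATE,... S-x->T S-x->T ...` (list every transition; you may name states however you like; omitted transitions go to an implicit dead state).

Keep the running count of `p`s modulo 3: each `p` advances along the cycle s0 → s1 → s2 → s0 while other symbols loop. Accept at s1.
A 3-state machine:
        p   q  
>  s0   s1  s0 
 * s1   s2  s1 
   s2   s0  s2 
(> = start, * = accepting)

start=s0 accept=s1 s0-p->s1 s0-q->s0 s1-p->s2 s1-q->s1 s2-p->s0 s2-q->s2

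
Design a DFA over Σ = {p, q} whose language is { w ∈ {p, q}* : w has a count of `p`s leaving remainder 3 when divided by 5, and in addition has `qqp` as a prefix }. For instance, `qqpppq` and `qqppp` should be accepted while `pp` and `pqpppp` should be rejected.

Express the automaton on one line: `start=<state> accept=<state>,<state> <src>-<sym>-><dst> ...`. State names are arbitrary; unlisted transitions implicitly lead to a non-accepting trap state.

Build one automaton per condition and run them in lockstep. The first has 5 states tracking the count of `p`s modulo 5; the second has 5 states tracking whether the input so far still matches the prefix `qqp`. A product state is a pair (one from each), accepting exactly when both do. After merging equivalent states the machine shrinks.
A 9-state machine:
        p   q  
>  s0   s1  s2 
   s1   s1  s1 
   s2   s1  s3 
   s3   s4  s1 
   s4   s5  s4 
   s5   s6  s5 
 * s6   s7  s6 
   s7   s8  s7 
   s8   s4  s8 
(> = start, * = accepting)

start=s0 accept=s6 s0-p->s1 s0-q->s2 s1-p->s1 s1-q->s1 s2-p->s1 s2-q->s3 s3-p->s4 s3-q->s1 s4-p->s5 s4-q->s4 s5-p->s6 s5-q->s5 s6-p->s7 s6-q->s6 s7-p->s8 s7-q->s7 s8-p->s4 s8-q->s8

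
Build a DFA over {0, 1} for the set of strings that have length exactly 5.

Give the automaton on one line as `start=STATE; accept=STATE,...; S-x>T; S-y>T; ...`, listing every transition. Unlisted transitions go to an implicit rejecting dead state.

start=A; accept=F; A-0>B; A-1>B; B-0>C; B-1>C; C-0>D; C-1>D; D-0>E; D-1>E; E-0>F; E-1>F; F-0>G; F-1>G; G-0>G; G-1>G

We only need to distinguish lengths 0, 1, …, 5, and '>5'. Chain A → B → C → D → E → F → G on every symbol, with G looping. Accepting states: {F}.
A 7-state machine:
       0  1 
>  A   B  B 
   B   C  C 
   C   D  D 
   D   E  E 
   E   F  F 
 * F   G  G 
   G   G  G 
(> = start, * = accepting)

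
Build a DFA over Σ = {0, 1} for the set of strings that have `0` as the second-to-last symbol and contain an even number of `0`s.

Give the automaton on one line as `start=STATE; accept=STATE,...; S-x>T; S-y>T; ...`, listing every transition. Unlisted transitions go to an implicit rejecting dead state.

Build one automaton per condition and run them in lockstep. One (7 states) tracks the last 2 symbols read; the other (2 states) tracks the count of `0`s modulo 2. Each combined state is a pair, one component from each; accept when both components accept.
An 11-state machine:
          0    1  
>  q0     q1   q2 
   q1     q3   q4 
   q2     q5   q6 
 * q3     q7   q8 
   q4     q9  q10 
   q5     q3   q4 
   q6     q5   q6 
   q7     q3   q4 
 * q8     q5   q6 
   q9     q7   q8 
   q10    q9  q10 
(> = start, * = accepting)

start=q0; accept=q3,q8; q0-0>q1; q0-1>q2; q1-0>q3; q1-1>q4; q2-0>q5; q2-1>q6; q3-0>q7; q3-1>q8; q4-0>q9; q4-1>q10; q5-0>q3; q5-1>q4; q6-0>q5; q6-1>q6; q7-0>q3; q7-1>q4; q8-0>q5; q8-1>q6; q9-0>q7; q9-1>q8; q10-0>q9; q10-1>q10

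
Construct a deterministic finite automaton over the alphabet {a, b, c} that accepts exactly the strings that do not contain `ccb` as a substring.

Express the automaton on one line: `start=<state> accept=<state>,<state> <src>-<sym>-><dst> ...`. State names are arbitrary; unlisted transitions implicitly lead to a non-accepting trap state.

Track partial matches of the forbidden pattern `ccb`. State q3 is a dead state reached once `ccb` has occurred; every other state accepts. q0 means no part of `ccb` is currently matched.
4 states suffice.
        a   b   c  
>* q0   q0  q0  q1 
 * q1   q0  q0  q2 
 * q2   q0  q3  q2 
   q3   q3  q3  q3 
(> = start, * = accepting)

start=q0 accept=q0,q1,q2 q0-a->q0 q0-b->q0 q0-c->q1 q1-a->q0 q1-b->q0 q1-c->q2 q2-a->q0 q2-b->q3 q2-c->q2 q3-a->q3 q3-b->q3 q3-c->q3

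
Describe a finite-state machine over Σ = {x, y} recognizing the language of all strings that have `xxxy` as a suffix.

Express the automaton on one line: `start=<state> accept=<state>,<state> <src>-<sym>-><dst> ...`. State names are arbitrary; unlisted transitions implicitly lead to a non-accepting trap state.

start=S0 accept=S4 S0-x->S1 S0-y->S0 S1-x->S2 S1-y->S0 S2-x->S3 S2-y->S0 S3-x->S3 S3-y->S4 S4-x->S1 S4-y->S0

Remember how much of `xxxy` the current input suffix matches. State S0 means no match yet; S1 means the last symbol is `x`; S2 means the last 2 symbols are `xx`; S3 means the last 3 symbols are `xxx`; S4 means the last 4 symbols are `xxxy`. Only S4 accepts. On a mismatch, fall back to the longest proper suffix that is still a prefix of `xxxy`.
A 5-state machine:
        x   y  
>  S0   S1  S0 
   S1   S2  S0 
   S2   S3  S0 
   S3   S3  S4 
 * S4   S1  S0 
(> = start, * = accepting)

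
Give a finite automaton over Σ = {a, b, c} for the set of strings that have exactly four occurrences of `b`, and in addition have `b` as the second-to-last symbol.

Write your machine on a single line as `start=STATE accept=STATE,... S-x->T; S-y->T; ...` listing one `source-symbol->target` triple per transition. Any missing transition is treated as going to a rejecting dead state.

start=s0; accept=s5,s7; s0-a->s0; s0-b->s1; s0-c->s0; s1-a->s1; s1-b->s2; s1-c->s1; s2-a->s2; s2-b->s3; s2-c->s2; s3-a->s4; s3-b->s5; s3-c->s4; s4-a->s4; s4-b->s6; s4-c->s4; s5-a->s7; s5-b->s8; s5-c->s7; s6-a->s7; s6-b->s8; s6-c->s7; s7-a->s8; s7-b->s8; s7-c->s8; s8-a->s8; s8-b->s8; s8-c->s8

Handle the two conditions separately and then intersect. The first has 6 states tracking the count of `b`s, saturating at 5; the second has 13 states tracking the last 2 symbols read. A product state is a pair (one from each), accepting exactly when both do. After merging equivalent states the machine shrinks.
        a   b   c  
>  s0   s0  s1  s0 
   s1   s1  s2  s1 
   s2   s2  s3  s2 
   s3   s4  s5  s4 
   s4   s4  s6  s4 
 * s5   s7  s8  s7 
   s6   s7  s8  s7 
 * s7   s8  s8  s8 
   s8   s8  s8  s8 
(> = start, * = accepting)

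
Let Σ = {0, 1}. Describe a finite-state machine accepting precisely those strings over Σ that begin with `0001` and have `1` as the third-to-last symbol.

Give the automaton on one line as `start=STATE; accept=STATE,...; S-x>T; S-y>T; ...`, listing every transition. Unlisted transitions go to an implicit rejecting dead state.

Run two small machines in parallel and take their product. The first has 6 states tracking whether the input so far still matches the prefix `0001`; the second has 15 states tracking the last 3 symbols read. A product state is a pair (one from each), accepting exactly when both do. Minimizing collapses redundant product states.
13 states suffice.
       0  1 
>  A   B  C 
   B   D  C 
   C   C  C 
   D   E  C 
   E   C  F 
   F   G  H 
   G   I  J 
   H   K  L 
 * I   M  F 
 * J   G  H 
 * K   I  J 
 * L   K  L 
   M   M  F 
(> = start, * = accepting)

start=A; accept=I,J,K,L; A-0>B; A-1>C; B-0>D; B-1>C; C-0>C; C-1>C; D-0>E; D-1>C; E-0>C; E-1>F; F-0>G; F-1>H; G-0>I; G-1>J; H-0>K; H-1>L; I-0>M; I-1>F; J-0>G; J-1>H; K-0>I; K-1>J; L-0>K; L-1>L; M-0>M; M-1>F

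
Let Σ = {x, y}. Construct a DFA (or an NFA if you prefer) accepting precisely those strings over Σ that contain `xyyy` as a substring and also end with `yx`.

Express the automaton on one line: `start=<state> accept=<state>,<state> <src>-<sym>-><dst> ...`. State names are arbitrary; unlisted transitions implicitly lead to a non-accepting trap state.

Build one automaton per condition and run them in lockstep. The first has 5 states tracking whether and how much of `xyyy` has been seen; the second has 3 states tracking how much of the suffix `yx` has currently been matched. A product state is a pair (one from each), accepting exactly when both do.
        x   y  
>  q0   q1  q2 
   q1   q1  q3 
   q2   q4  q2 
   q3   q4  q5 
   q4   q1  q3 
   q5   q4  q6 
   q6   q7  q6 
 * q7   q8  q6 
   q8   q8  q6 
(> = start, * = accepting)

start=q0 accept=q7 q0-x->q1 q0-y->q2 q1-x->q1 q1-y->q3 q2-x->q4 q2-y->q2 q3-x->q4 q3-y->q5 q4-x->q1 q4-y->q3 q5-x->q4 q5-y->q6 q6-x->q7 q6-y->q6 q7-x->q8 q7-y->q6 q8-x->q8 q8-y->q6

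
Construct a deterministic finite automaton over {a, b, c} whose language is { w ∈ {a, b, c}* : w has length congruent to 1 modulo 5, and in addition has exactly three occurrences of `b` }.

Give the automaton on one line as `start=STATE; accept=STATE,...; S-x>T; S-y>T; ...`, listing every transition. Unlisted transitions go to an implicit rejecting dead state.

Build one automaton per condition and run them in lockstep. One (5 states) tracks the input length modulo 5; the other (5 states) tracks the count of `b`s, saturating at 4. Each combined state is a pair, one component from each; accept when both components accept. After merging equivalent states the machine shrinks.
With 21 states:
          a    b    c  
>  S0     S1   S2   S1 
   S1     S3   S4   S3 
   S2     S4   S5   S4 
   S3     S6   S7   S6 
   S4     S7   S8   S7 
   S5     S8   S9   S8 
   S6    S10  S11  S10 
   S7    S11  S12  S11 
   S8    S12  S13  S12 
   S9    S13  S14  S13 
   S10    S0  S15   S0 
   S11   S15  S16  S15 
   S12   S16  S17  S16 
   S13   S17  S14  S17 
   S14   S14  S14  S14 
   S15    S2  S18   S2 
   S16   S18  S19  S18 
   S17   S19  S14  S19 
   S18    S5  S20   S5 
 * S19   S20  S14  S20 
   S20    S9  S14   S9 
(> = start, * = accepting)

start=S0; accept=S19; S0-a>S1; S0-b>S2; S0-c>S1; S1-a>S3; S1-b>S4; S1-c>S3; S2-a>S4; S2-b>S5; S2-c>S4; S3-a>S6; S3-b>S7; S3-c>S6; S4-a>S7; S4-b>S8; S4-c>S7; S5-a>S8; S5-b>S9; S5-c>S8; S6-a>S10; S6-b>S11; S6-c>S10; S7-a>S11; S7-b>S12; S7-c>S11; S8-a>S12; S8-b>S13; S8-c>S12; S9-a>S13; S9-b>S14; S9-c>S13; S10-a>S0; S10-b>S15; S10-c>S0; S11-a>S15; S11-b>S16; S11-c>S15; S12-a>S16; S12-b>S17; S12-c>S16; S13-a>S17; S13-b>S14; S13-c>S17; S14-a>S14; S14-b>S14; S14-c>S14; S15-a>S2; S15-b>S18; S15-c>S2; S16-a>S18; S16-b>S19; S16-c>S18; S17-a>S19; S17-b>S14; S17-c>S19; S18-a>S5; S18-b>S20; S18-c>S5; S19-a>S20; S19-b>S14; S19-c>S20; S20-a>S9; S20-b>S14; S20-c>S9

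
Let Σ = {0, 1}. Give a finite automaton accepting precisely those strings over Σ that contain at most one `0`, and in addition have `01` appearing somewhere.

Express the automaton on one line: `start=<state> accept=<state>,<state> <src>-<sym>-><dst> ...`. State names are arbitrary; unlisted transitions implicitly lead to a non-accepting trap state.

start=s0 accept=s3 s0-0->s1 s0-1->s0 s1-0->s2 s1-1->s3 s2-0->s2 s2-1->s4 s3-0->s4 s3-1->s3 s4-0->s4 s4-1->s4

Build one automaton per condition and run them in lockstep. One (3 states) tracks the count of `0`s, saturating at 2; the other (3 states) tracks whether and how much of `01` has been seen. Each combined state is a pair, one component from each; accept when both components accept.
With 5 states:
        0   1  
>  s0   s1  s0 
   s1   s2  s3 
   s2   s2  s4 
 * s3   s4  s3 
   s4   s4  s4 
(> = start, * = accepting)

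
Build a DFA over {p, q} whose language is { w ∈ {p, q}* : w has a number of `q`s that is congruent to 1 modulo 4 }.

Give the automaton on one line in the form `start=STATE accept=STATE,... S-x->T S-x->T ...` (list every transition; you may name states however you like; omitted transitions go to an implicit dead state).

Keep the running count of `q`s modulo 4: each `q` advances along the cycle s0 → s1 → s2 → s3 → s0 while other symbols loop. Accept at s1.
4 states suffice.
        p   q  
>  s0   s0  s1 
 * s1   s1  s2 
   s2   s2  s3 
   s3   s3  s0 
(> = start, * = accepting)

start=s0 accept=s1 s0-p->s0 s0-q->s1 s1-p->s1 s1-q->s2 s2-p->s2 s2-q->s3 s3-p->s3 s3-q->s0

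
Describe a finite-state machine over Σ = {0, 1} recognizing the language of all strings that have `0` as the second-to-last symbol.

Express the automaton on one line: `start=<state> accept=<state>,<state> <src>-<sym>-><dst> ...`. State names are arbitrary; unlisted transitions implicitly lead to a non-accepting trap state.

start=q0 accept=q3,q4 q0-0->q1 q0-1->q2 q1-0->q3 q1-1->q4 q2-0->q5 q2-1->q6 q3-0->q3 q3-1->q4 q4-0->q5 q4-1->q6 q5-0->q3 q5-1->q4 q6-0->q5 q6-1->q6

A DFA must remember the last 2 symbols (since which symbol is second-to-last isn't known until the input ends). Use one state per possible window of the last ≤2 symbols; accept from those whose window starts with `0`.
        0   1  
>  q0   q1  q2 
   q1   q3  q4 
   q2   q5  q6 
 * q3   q3  q4 
 * q4   q5  q6 
   q5   q3  q4 
   q6   q5  q6 
(> = start, * = accepting)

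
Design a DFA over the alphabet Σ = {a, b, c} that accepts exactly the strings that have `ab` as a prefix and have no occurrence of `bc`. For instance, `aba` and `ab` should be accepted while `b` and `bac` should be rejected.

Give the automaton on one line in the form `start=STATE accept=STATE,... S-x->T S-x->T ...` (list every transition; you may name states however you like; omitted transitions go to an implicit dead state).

Build one automaton per condition and run them in lockstep. The first has 4 states tracking whether the input so far still matches the prefix `ab`; the second has 3 states tracking partial matches of the forbidden pattern `bc`. A product state is a pair (one from each), accepting exactly when both do. Minimizing collapses redundant product states.
A 5-state machine:
        a   b   c  
>  q0   q1  q2  q2 
   q1   q2  q3  q2 
   q2   q2  q2  q2 
 * q3   q4  q3  q2 
 * q4   q4  q3  q4 
(> = start, * = accepting)

start=q0 accept=q3,q4 q0-a->q1 q0-b->q2 q0-c->q2 q1-a->q2 q1-b->q3 q1-c->q2 q2-a->q2 q2-b->q2 q2-c->q2 q3-a->q4 q3-b->q3 q3-c->q2 q4-a->q4 q4-b->q3 q4-c->q4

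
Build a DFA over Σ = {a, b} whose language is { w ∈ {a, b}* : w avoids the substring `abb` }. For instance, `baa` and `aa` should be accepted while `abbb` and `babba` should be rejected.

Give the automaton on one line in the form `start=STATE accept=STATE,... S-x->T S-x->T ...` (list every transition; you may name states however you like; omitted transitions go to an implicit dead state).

start=S0 accept=S0,S1,S2 S0-a->S1 S0-b->S0 S1-a->S1 S1-b->S2 S2-a->S1 S2-b->S3 S3-a->S3 S3-b->S3

This is the complement of 'contains `abb`'. Use the same substring-matching states — S0 through S3 holding how much of `abb` has just been matched — but flip the accepting set: everything except the trap S3 accepts.
4 states suffice.
        a   b  
>* S0   S1  S0 
 * S1   S1  S2 
 * S2   S1  S3 
   S3   S3  S3 
(> = start, * = accepting)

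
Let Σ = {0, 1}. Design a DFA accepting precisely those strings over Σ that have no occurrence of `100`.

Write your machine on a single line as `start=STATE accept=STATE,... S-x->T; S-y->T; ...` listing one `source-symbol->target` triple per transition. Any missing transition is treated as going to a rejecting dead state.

start=q0; accept=q0,q1,q2; q0-0->q0; q0-1->q1; q1-0->q2; q1-1->q1; q2-0->q3; q2-1->q1; q3-0->q3; q3-1->q3

This is the complement of 'contains `100`'. Use the same substring-matching states — q0 through q3 holding how much of `100` has just been matched — but flip the accepting set: everything except the trap q3 accepts.
With 4 states:
        0   1  
>* q0   q0  q1 
 * q1   q2  q1 
 * q2   q3  q1 
   q3   q3  q3 
(> = start, * = accepting)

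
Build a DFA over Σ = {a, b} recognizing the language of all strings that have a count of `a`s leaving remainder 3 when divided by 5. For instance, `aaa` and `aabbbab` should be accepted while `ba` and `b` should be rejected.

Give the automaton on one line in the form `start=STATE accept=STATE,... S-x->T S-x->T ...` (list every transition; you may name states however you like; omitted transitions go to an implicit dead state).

start=q0 accept=q3 q0-a->q1 q0-b->q0 q1-a->q2 q1-b->q1 q2-a->q3 q2-b->q2 q3-a->q4 q3-b->q3 q4-a->q0 q4-b->q4

The only thing that matters is how many `a`s have appeared, reduced mod 5. Use one state per residue: q0 for 0, …, q4 for 4. Reading `a` moves to the next residue; anything else stays put. q3 is accepting.
With 5 states:
        a   b  
>  q0   q1  q0 
   q1   q2  q1 
   q2   q3  q2 
 * q3   q4  q3 
   q4   q0  q4 
(> = start, * = accepting)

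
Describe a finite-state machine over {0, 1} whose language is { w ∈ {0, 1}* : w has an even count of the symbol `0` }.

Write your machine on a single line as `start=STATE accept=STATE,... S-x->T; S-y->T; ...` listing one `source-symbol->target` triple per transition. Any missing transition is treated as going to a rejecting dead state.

start=s0; accept=s0; s0-0->s1; s0-1->s0; s1-0->s0; s1-1->s1

The only thing that matters is how many `0`s have appeared, reduced mod 2. Use one state per residue: s0 for 0, …, s1 for 1. Reading `0` moves to the next residue; anything else stays put. s0 is accepting.
2 states suffice.
        0   1  
>* s0   s1  s0 
   s1   s0  s1 
(> = start, * = accepting)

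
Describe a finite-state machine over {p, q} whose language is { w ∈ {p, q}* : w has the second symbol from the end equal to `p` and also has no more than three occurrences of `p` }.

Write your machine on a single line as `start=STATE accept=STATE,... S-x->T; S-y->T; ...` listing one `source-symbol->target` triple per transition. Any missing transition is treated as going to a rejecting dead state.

start=A; accept=C,D,E,F,J; A-p->B; A-q->A; B-p->C; B-q->D; C-p->E; C-q->F; D-p->G; D-q->H; E-p->I; E-q->J; F-p->K; F-q->L; G-p->E; G-q->F; H-p->G; H-q->H; I-p->I; I-q->I; J-p->I; J-q->I; K-p->I; K-q->J; L-p->K; L-q->L

Handle the two conditions separately and then intersect. One (7 states) tracks the last 2 symbols read; the other (5 states) tracks the count of `p`s, saturating at 4. Each combined state is a pair, one component from each; accept when both components accept. After merging equivalent states the machine shrinks.
A 12-state machine:
       p  q 
>  A   B  A 
   B   C  D 
 * C   E  F 
 * D   G  H 
 * E   I  J 
 * F   K  L 
   G   E  F 
   H   G  H 
   I   I  I 
 * J   I  I 
   K   I  J 
   L   K  L 
(> = start, * = accepting)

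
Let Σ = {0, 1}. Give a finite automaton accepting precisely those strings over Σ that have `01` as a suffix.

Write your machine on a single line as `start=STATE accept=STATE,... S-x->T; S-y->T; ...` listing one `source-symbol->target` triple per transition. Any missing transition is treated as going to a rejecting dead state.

Let each state record the length of the longest suffix of the input read so far that is also a prefix of `01`. S1 means the last symbol is `0`; S2 means the last 2 symbols are `01`. Accept only at S2, where the string currently ends in `01`.
A 3-state machine:
        0   1  
>  S0   S1  S0 
   S1   S1  S2 
 * S2   S1  S0 
(> = start, * = accepting)

start=S0; accept=S2; S0-0->S1; S0-1->S0; S1-0->S1; S1-1->S2; S2-0->S1; S2-1->S0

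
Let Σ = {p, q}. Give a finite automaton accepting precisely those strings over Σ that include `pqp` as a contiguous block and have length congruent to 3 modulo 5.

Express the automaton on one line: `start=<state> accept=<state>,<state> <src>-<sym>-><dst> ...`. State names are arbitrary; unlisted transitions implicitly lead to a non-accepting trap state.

start=A accept=I A-p->B A-q->C B-p->D B-q->E C-p->D C-q->F D-p->G D-q->H E-p->I E-q->J F-p->G F-q->J G-p->K G-q->L H-p->M H-q->N I-p->M I-q->M J-p->K J-q->N K-p->O K-q->P L-p->Q L-q->A M-p->Q M-q->Q N-p->O N-q->A O-p->B O-q->R P-p->S P-q->C Q-p->S Q-q->S R-p->T R-q->F S-p->T S-q->T T-p->I T-q->I

Build one automaton per condition and run them in lockstep. The first has 4 states tracking whether and how much of `pqp` has been seen; the second has 5 states tracking the input length modulo 5. A product state is a pair (one from each), accepting exactly when both do.
A 20-state machine:
       p  q 
>  A   B  C 
   B   D  E 
   C   D  F 
   D   G  H 
   E   I  J 
   F   G  J 
   G   K  L 
   H   M  N 
 * I   M  M 
   J   K  N 
   K   O  P 
   L   Q  A 
   M   Q  Q 
   N   O  A 
   O   B  R 
   P   S  C 
   Q   S  S 
   R   T  F 
   S   T  T 
   T   I  I 
(> = start, * = accepting)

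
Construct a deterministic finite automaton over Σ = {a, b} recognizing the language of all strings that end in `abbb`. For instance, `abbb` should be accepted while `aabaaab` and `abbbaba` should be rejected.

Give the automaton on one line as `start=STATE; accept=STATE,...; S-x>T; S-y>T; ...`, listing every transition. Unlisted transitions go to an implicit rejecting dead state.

start=s0; accept=s4; s0-a>s1; s0-b>s0; s1-a>s1; s1-b>s2; s2-a>s1; s2-b>s3; s3-a>s1; s3-b>s4; s4-a>s1; s4-b>s0

Remember how much of `abbb` the current input suffix matches. State s0 means no match yet; s1 means the last symbol is `a`; s2 means the last 2 symbols are `ab`; s3 means the last 3 symbols are `abb`; s4 means the last 4 symbols are `abbb`. Only s4 accepts. On a mismatch, fall back to the longest proper suffix that is still a prefix of `abbb`.
With 5 states:
        a   b  
>  s0   s1  s0 
   s1   s1  s2 
   s2   s1  s3 
   s3   s1  s4 
 * s4   s1  s0 
(> = start, * = accepting)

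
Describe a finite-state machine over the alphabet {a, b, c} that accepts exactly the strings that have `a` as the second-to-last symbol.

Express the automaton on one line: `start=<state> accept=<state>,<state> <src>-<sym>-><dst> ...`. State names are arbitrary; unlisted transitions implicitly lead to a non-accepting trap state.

start=q0 accept=q4,q5,q6 q0-a->q1 q0-b->q2 q0-c->q3 q1-a->q4 q1-b->q5 q1-c->q6 q2-a->q7 q2-b->q8 q2-c->q9 q3-a->q10 q3-b->q11 q3-c->q12 q4-a->q4 q4-b->q5 q4-c->q6 q5-a->q7 q5-b->q8 q5-c->q9 q6-a->q10 q6-b->q11 q6-c->q12 q7-a->q4 q7-b->q5 q7-c->q6 q8-a->q7 q8-b->q8 q8-c->q9 q9-a->q10 q9-b->q11 q9-c->q12 q10-a->q4 q10-b->q5 q10-c->q6 q11-a->q7 q11-b->q8 q11-c->q9 q12-a->q10 q12-b->q11 q12-c->q12

Because acceptance depends on a position counted from the end, the machine has to buffer the most recent 2 symbols. Make each state the string of the last up-to-2 symbols read; on input `x` shift the window left and append `x`. Accept when the buffered window has length 2 and begins with `a`.
With 13 states:
          a    b    c  
>  q0     q1   q2   q3 
   q1     q4   q5   q6 
   q2     q7   q8   q9 
   q3    q10  q11  q12 
 * q4     q4   q5   q6 
 * q5     q7   q8   q9 
 * q6    q10  q11  q12 
   q7     q4   q5   q6 
   q8     q7   q8   q9 
   q9    q10  q11  q12 
   q10    q4   q5   q6 
   q11    q7   q8   q9 
   q12   q10  q11  q12 
(> = start, * = accepting)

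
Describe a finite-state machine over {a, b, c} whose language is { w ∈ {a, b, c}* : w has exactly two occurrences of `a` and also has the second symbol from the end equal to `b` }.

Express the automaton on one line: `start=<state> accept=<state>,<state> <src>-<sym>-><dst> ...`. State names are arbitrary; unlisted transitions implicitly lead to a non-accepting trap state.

Build one automaton per condition and run them in lockstep. One (4 states) tracks the count of `a`s, saturating at 3; the other (13 states) tracks the last 2 symbols read. Each combined state is a pair, one component from each; accept when both components accept. Minimizing collapses redundant product states.
8 states suffice.
        a   b   c  
>  q0   q1  q0  q0 
   q1   q2  q3  q1 
   q2   q4  q5  q2 
   q3   q6  q3  q1 
   q4   q4  q4  q4 
   q5   q4  q7  q6 
 * q6   q4  q5  q2 
 * q7   q4  q7  q6 
(> = start, * = accepting)

start=q0 accept=q6,q7 q0-a->q1 q0-b->q0 q0-c->q0 q1-a->q2 q1-b->q3 q1-c->q1 q2-a->q4 q2-b->q5 q2-c->q2 q3-a->q6 q3-b->q3 q3-c->q1 q4-a->q4 q4-b->q4 q4-c->q4 q5-a->q4 q5-b->q7 q5-c->q6 q6-a->q4 q6-b->q5 q6-c->q2 q7-a->q4 q7-b->q7 q7-c->q6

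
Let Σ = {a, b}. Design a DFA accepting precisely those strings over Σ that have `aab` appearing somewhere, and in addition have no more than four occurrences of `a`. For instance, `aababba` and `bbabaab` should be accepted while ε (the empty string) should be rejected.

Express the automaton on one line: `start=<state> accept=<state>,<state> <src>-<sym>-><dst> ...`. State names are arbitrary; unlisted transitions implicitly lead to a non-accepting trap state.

Run two small machines in parallel and take their product. The first has 4 states tracking whether and how much of `aab` has been seen; the second has 6 states tracking the count of `a`s, saturating at 5. A product state is a pair (one from each), accepting exactly when both do. After merging equivalent states the machine shrinks.
A 13-state machine:
          a    b  
>  q0     q1   q0 
   q1     q2   q3 
   q2     q4   q5 
   q3     q6   q3 
   q4     q7   q8 
 * q5     q8   q5 
   q6     q4   q9 
   q7    q10  q11 
 * q8    q11   q8 
   q9    q12   q9 
   q10   q10  q10 
 * q11   q10  q11 
   q12    q7  q10 
(> = start, * = accepting)

start=q0 accept=q5,q8,q11 q0-a->q1 q0-b->q0 q1-a->q2 q1-b->q3 q2-a->q4 q2-b->q5 q3-a->q6 q3-b->q3 q4-a->q7 q4-b->q8 q5-a->q8 q5-b->q5 q6-a->q4 q6-b->q9 q7-a->q10 q7-b->q11 q8-a->q11 q8-b->q8 q9-a->q12 q9-b->q9 q10-a->q10 q10-b->q10 q11-a->q10 q11-b->q11 q12-a->q7 q12-b->q10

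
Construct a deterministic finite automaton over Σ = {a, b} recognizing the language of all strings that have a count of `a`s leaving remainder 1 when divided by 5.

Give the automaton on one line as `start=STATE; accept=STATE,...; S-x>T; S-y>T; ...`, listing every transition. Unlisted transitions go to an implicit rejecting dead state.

Keep the running count of `a`s modulo 5: each `a` advances along the cycle s0 → s1 → s2 → s3 → s4 → s0 while other symbols loop. Accept at s1.
A 5-state machine:
        a   b  
>  s0   s1  s0 
 * s1   s2  s1 
   s2   s3  s2 
   s3   s4  s3 
   s4   s0  s4 
(> = start, * = accepting)

start=s0; accept=s1; s0-a>s1; s0-b>s0; s1-a>s2; s1-b>s1; s2-a>s3; s2-b>s2; s3-a>s4; s3-b>s3; s4-a>s0; s4-b>s4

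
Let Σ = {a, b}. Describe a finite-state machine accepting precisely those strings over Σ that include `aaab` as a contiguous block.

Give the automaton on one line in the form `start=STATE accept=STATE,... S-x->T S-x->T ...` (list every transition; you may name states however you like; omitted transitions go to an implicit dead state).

start=q0 accept=q4 q0-a->q1 q0-b->q0 q1-a->q2 q1-b->q0 q2-a->q3 q2-b->q0 q3-a->q3 q3-b->q4 q4-a->q4 q4-b->q4

Track how much of `aaab` has been matched so far: state q0 is no progress, q4 is the absorbing accept state reached once `aaab` has occurred. Intermediate states record partial matches; on a mismatch, fall back to the longest reusable overlap.
5 states suffice.
        a   b  
>  q0   q1  q0 
   q1   q2  q0 
   q2   q3  q0 
   q3   q3  q4 
 * q4   q4  q4 
(> = start, * = accepting)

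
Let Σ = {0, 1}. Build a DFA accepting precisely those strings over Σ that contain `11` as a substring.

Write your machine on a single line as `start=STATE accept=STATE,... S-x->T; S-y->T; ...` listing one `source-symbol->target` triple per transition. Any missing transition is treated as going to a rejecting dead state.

start=s0; accept=s2; s0-0->s0; s0-1->s1; s1-0->s0; s1-1->s2; s2-0->s2; s2-1->s2

States s0..s1 record the length of the longest prefix of `11` that matches the current input suffix. Reaching s2 means `11` has been seen, and we stay there forever. Accept from s2.
With 3 states:
        0   1  
>  s0   s0  s1 
   s1   s0  s2 
 * s2   s2  s2 
(> = start, * = accepting)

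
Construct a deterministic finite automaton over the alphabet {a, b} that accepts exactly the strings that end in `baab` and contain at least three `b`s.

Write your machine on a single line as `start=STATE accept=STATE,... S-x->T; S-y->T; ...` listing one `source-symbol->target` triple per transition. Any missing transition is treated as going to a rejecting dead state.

start=s0; accept=s5; s0-a->s0; s0-b->s1; s1-a->s1; s1-b->s2; s2-a->s3; s2-b->s2; s3-a->s4; s3-b->s2; s4-a->s1; s4-b->s5; s5-a->s3; s5-b->s2

Build one automaton per condition and run them in lockstep. The first has 5 states tracking how much of the suffix `baab` has currently been matched; the second has 5 states tracking the count of `b`s, saturating at 4. A product state is a pair (one from each), accepting exactly when both do. Minimizing collapses redundant product states.
A 6-state machine:
        a   b  
>  s0   s0  s1 
   s1   s1  s2 
   s2   s3  s2 
   s3   s4  s2 
   s4   s1  s5 
 * s5   s3  s2 
(> = start, * = accepting)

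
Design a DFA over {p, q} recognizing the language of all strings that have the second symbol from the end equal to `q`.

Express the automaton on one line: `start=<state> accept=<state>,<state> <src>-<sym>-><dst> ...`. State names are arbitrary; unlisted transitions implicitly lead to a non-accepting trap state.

Because acceptance depends on a position counted from the end, the machine has to buffer the most recent 2 symbols. Make each state the string of the last up-to-2 symbols read; on input `x` shift the window left and append `x`. Accept when the buffered window has length 2 and begins with `q`.
        p   q  
>  s0   s1  s2 
   s1   s3  s4 
   s2   s5  s6 
   s3   s3  s4 
   s4   s5  s6 
 * s5   s3  s4 
 * s6   s5  s6 
(> = start, * = accepting)

start=s0 accept=s5,s6 s0-p->s1 s0-q->s2 s1-p->s3 s1-q->s4 s2-p->s5 s2-q->s6 s3-p->s3 s3-q->s4 s4-p->s5 s4-q->s6 s5-p->s3 s5-q->s4 s6-p->s5 s6-q->s6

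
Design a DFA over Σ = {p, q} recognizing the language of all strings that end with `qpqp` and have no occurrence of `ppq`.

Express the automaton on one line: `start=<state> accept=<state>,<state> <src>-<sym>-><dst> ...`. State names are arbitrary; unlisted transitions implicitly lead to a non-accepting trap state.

Run two small machines in parallel and take their product. The first has 5 states tracking how much of the suffix `qpqp` has currently been matched; the second has 4 states tracking partial matches of the forbidden pattern `ppq`. A product state is a pair (one from each), accepting exactly when both do.
With 12 states:
          p    q  
>  s0     s1   s2 
   s1     s3   s2 
   s2     s4   s2 
   s3     s3   s5 
   s4     s3   s6 
   s5     s7   s5 
   s6     s8   s2 
   s7     s9  s10 
 * s8     s3   s6 
   s9     s9   s5 
   s10   s11   s5 
   s11    s9  s10 
(> = start, * = accepting)

start=s0 accept=s8 s0-p->s1 s0-q->s2 s1-p->s3 s1-q->s2 s2-p->s4 s2-q->s2 s3-p->s3 s3-q->s5 s4-p->s3 s4-q->s6 s5-p->s7 s5-q->s5 s6-p->s8 s6-q->s2 s7-p->s9 s7-q->s10 s8-p->s3 s8-q->s6 s9-p->s9 s9-q->s5 s10-p->s11 s10-q->s5 s11-p->s9 s11-q->s10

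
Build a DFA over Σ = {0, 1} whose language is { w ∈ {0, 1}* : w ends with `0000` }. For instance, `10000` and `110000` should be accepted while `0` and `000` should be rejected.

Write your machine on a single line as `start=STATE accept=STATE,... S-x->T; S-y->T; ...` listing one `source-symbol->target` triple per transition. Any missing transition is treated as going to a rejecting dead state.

Remember how much of `0000` the current input suffix matches. State s0 means no match yet; s1 means the last symbol is `0`; s2 means the last 2 symbols are `00`; s3 means the last 3 symbols are `000`; s4 means the last 4 symbols are `0000`. Only s4 accepts. On a mismatch, fall back to the longest proper suffix that is still a prefix of `0000`.
A 5-state machine:
        0   1  
>  s0   s1  s0 
   s1   s2  s0 
   s2   s3  s0 
   s3   s4  s0 
 * s4   s4  s0 
(> = start, * = accepting)

start=s0; accept=s4; s0-0->s1; s0-1->s0; s1-0->s2; s1-1->s0; s2-0->s3; s2-1->s0; s3-0->s4; s3-1->s0; s4-0->s4; s4-1->s0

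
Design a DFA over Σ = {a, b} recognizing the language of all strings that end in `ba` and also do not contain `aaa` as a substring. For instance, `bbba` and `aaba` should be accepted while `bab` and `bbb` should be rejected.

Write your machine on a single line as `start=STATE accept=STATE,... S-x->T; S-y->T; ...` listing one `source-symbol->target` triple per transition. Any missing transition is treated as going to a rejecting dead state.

Run two small machines in parallel and take their product. The first has 3 states tracking how much of the suffix `ba` has currently been matched; the second has 4 states tracking partial matches of the forbidden pattern `aaa`. A product state is a pair (one from each), accepting exactly when both do. Minimizing collapses redundant product states.
6 states suffice.
        a   b  
>  s0   s1  s2 
   s1   s3  s2 
   s2   s4  s2 
   s3   s5  s2 
 * s4   s3  s2 
   s5   s5  s5 
(> = start, * = accepting)

start=s0; accept=s4; s0-a->s1; s0-b->s2; s1-a->s3; s1-b->s2; s2-a->s4; s2-b->s2; s3-a->s5; s3-b->s2; s4-a->s3; s4-b->s2; s5-a->s5; s5-b->s5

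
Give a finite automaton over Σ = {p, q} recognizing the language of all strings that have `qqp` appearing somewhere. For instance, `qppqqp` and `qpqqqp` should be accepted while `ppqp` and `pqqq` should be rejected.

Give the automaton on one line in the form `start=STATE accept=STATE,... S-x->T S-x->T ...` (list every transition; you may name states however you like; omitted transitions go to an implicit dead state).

start=S0 accept=S3 S0-p->S0 S0-q->S1 S1-p->S0 S1-q->S2 S2-p->S3 S2-q->S2 S3-p->S3 S3-q->S3

Track how much of `qqp` has been matched so far: state S0 is no progress, S3 is the absorbing accept state reached once `qqp` has occurred. Intermediate states record partial matches; on a mismatch, fall back to the longest reusable overlap.
4 states suffice.
        p   q  
>  S0   S0  S1 
   S1   S0  S2 
   S2   S3  S2 
 * S3   S3  S3 
(> = start, * = accepting)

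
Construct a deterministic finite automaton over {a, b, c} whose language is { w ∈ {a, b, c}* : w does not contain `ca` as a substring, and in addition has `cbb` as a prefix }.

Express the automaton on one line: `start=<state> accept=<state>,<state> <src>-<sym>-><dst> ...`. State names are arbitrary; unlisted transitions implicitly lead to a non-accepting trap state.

start=S0 accept=S4,S5 S0-a->S1 S0-b->S1 S0-c->S2 S1-a->S1 S1-b->S1 S1-c->S1 S2-a->S1 S2-b->S3 S2-c->S1 S3-a->S1 S3-b->S4 S3-c->S1 S4-a->S4 S4-b->S4 S4-c->S5 S5-a->S1 S5-b->S4 S5-c->S5

Build one automaton per condition and run them in lockstep. One (3 states) tracks partial matches of the forbidden pattern `ca`; the other (5 states) tracks whether the input so far still matches the prefix `cbb`. Each combined state is a pair, one component from each; accept when both components accept. Equivalent product states are then merged.
6 states suffice.
        a   b   c  
>  S0   S1  S1  S2 
   S1   S1  S1  S1 
   S2   S1  S3  S1 
   S3   S1  S4  S1 
 * S4   S4  S4  S5 
 * S5   S1  S4  S5 
(> = start, * = accepting)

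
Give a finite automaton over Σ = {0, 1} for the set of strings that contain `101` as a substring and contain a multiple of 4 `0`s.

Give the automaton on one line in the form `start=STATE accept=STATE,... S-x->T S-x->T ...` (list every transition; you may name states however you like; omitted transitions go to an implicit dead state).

start=S0 accept=S15 S0-0->S1 S0-1->S2 S1-0->S3 S1-1->S4 S2-0->S5 S2-1->S2 S3-0->S6 S3-1->S7 S4-0->S8 S4-1->S4 S5-0->S3 S5-1->S9 S6-0->S0 S6-1->S10 S7-0->S11 S7-1->S7 S8-0->S6 S8-1->S12 S9-0->S12 S9-1->S9 S10-0->S13 S10-1->S10 S11-0->S0 S11-1->S14 S12-0->S14 S12-1->S12 S13-0->S1 S13-1->S15 S14-0->S15 S14-1->S14 S15-0->S9 S15-1->S15

Run two small machines in parallel and take their product. One (4 states) tracks whether and how much of `101` has been seen; the other (4 states) tracks the count of `0`s modulo 4. Each combined state is a pair, one component from each; accept when both components accept.
With 16 states:
          0    1  
>  S0     S1   S2 
   S1     S3   S4 
   S2     S5   S2 
   S3     S6   S7 
   S4     S8   S4 
   S5     S3   S9 
   S6     S0  S10 
   S7    S11   S7 
   S8     S6  S12 
   S9    S12   S9 
   S10   S13  S10 
   S11    S0  S14 
   S12   S14  S12 
   S13    S1  S15 
   S14   S15  S14 
 * S15    S9  S15 
(> = start, * = accepting)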